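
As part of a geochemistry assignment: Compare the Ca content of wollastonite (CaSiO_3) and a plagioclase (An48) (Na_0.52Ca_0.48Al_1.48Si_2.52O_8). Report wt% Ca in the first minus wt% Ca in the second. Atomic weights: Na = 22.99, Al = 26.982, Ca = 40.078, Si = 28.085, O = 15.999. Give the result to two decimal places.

M(CaSiO_3) = 116.160 g/mol, so wt% Ca = 40.078/116.160 × 100 = 34.50%.
M(Na_0.52Ca_0.48Al_1.48Si_2.52O_8) = 269.892 g/mol, so wt% Ca = 19.237/269.892 × 100 = 7.13%.
34.50 − 7.13 = 27.37 pp.

27.37 percentage points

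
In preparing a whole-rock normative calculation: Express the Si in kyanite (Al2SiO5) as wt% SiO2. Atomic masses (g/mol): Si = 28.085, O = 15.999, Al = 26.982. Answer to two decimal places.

M(Al2SiO5) = 162.044 g/mol; M(SiO2) = 60.083 g/mol.
Moles SiO2 per formula unit = 1 Si ÷ 1 = 1.0000.
SiO2 fraction = (1.0000 × 60.083) / 162.044 = 60.083/162.044 = 0.3708.

37.08 wt%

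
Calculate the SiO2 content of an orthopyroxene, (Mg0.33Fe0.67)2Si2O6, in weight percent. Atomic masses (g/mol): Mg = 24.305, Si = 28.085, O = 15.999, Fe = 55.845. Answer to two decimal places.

M((Mg0.33Fe0.67)2Si2O6) = 243.038 g/mol; M(SiO2) = 60.083 g/mol.
Moles SiO2 per formula unit = 2 Si ÷ 1 = 2.0000.
SiO2 fraction = (2.0000 × 60.083) / 243.038 = 120.166/243.038 = 0.4944.

49.44 wt%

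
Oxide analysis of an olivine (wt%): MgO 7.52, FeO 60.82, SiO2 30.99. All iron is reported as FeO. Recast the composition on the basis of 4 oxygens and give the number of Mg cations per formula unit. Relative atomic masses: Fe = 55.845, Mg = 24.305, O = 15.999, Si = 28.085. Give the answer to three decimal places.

MgO: 7.52/40.304 = 0.18658 mol → 0.18658 mol Mg, 0.18658 mol O.
FeO: 60.82/71.844 = 0.84656 mol → 0.84656 mol Fe, 0.84656 mol O.
SiO2: 30.99/60.083 = 0.51579 mol → 0.51579 mol Si, 1.03158 mol O.
Total oxygen = 2.06472 mol. Normalization factor = 4/2.06472 = 1.93731.
Mg per 4 O = 0.18658 × 1.93731 = 0.361.

0.361 Mg apfu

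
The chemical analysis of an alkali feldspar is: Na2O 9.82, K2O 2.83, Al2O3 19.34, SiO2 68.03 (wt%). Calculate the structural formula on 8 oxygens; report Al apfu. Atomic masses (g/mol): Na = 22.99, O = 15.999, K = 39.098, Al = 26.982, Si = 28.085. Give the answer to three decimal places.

9.82 wt% Na2O ÷ 61.979 g/mol = 0.15844 mol, giving 0.31688 Na and 0.15844 O.
2.83 wt% K2O ÷ 94.195 g/mol = 0.03004 mol, giving 0.06008 K and 0.03004 O.
19.34 wt% Al2O3 ÷ 101.961 g/mol = 0.18968 mol, giving 0.37936 Al and 0.56904 O.
68.03 wt% SiO2 ÷ 60.083 g/mol = 1.13227 mol, giving 1.13227 Si and 2.26454 O.
Oxygen sums to 3.02206; scaling by 8/3.02206 = 2.64720 puts the formula on 8 O.
Al: 0.37936 × 2.64720 = 1.004 atoms per formula unit.

1.004 Al apfu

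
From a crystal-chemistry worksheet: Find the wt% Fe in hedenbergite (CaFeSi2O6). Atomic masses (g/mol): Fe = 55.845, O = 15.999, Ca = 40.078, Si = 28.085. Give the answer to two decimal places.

Formula mass = 1*40.078 + 1*55.845 + 2*28.085 + 6*15.999 = 248.087 g/mol, of which 55.845 g is Fe.
So Fe makes up 55.845/248.087 = 0.2251 of the mass, i.e. 22.51%.

22.51 mass %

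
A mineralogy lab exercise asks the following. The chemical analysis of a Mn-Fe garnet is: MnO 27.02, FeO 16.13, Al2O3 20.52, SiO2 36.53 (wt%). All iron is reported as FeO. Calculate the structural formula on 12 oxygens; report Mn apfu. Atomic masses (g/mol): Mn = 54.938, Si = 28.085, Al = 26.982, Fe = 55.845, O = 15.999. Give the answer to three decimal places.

MnO: 27.02/70.937 = 0.38090 mol → 0.38090 mol Mn, 0.38090 mol O.
FeO: 16.13/71.844 = 0.22451 mol → 0.22451 mol Fe, 0.22451 mol O.
Al2O3: 20.52/101.961 = 0.20125 mol → 0.40250 mol Al, 0.60375 mol O.
SiO2: 36.53/60.083 = 0.60799 mol → 0.60799 mol Si, 1.21598 mol O.
Total oxygen = 2.42514 mol. Normalization factor = 12/2.42514 = 4.94817.
Mn per 12 O = 0.38090 × 4.94817 = 1.885.

1.885 Mn apfu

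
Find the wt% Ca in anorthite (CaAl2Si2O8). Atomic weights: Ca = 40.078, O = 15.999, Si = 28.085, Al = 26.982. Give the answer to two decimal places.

14.41 mass %

M(CaAl2Si2O8) = 278.204 g/mol.
Ca contributes 1 × 40.078 = 40.078 g per mole.
40.078/278.204 = 0.1441 → 14.41%.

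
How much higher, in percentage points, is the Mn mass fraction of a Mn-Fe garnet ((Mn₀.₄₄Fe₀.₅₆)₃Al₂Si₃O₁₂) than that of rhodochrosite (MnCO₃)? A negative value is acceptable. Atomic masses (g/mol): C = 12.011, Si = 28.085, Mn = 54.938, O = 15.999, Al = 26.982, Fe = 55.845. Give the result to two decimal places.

-33.19 percentage points

M((Mn₀.₄₄Fe₀.₅₆)₃Al₂Si₃O₁₂) = 496.545 g/mol, so wt% Mn = 72.518/496.545 × 100 = 14.60%.
M(MnCO₃) = 114.946 g/mol, so wt% Mn = 54.938/114.946 × 100 = 47.79%.
14.60 − 47.79 = -33.19 pp.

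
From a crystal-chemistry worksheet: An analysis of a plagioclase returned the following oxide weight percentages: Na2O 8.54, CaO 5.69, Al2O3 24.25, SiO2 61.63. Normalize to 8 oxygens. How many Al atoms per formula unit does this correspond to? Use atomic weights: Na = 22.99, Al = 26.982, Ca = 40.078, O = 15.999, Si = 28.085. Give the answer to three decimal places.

Na2O: 8.54/61.979 = 0.13779 mol → 0.27558 mol Na, 0.13779 mol O.
CaO: 5.69/56.077 = 0.10147 mol → 0.10147 mol Ca, 0.10147 mol O.
Al2O3: 24.25/101.961 = 0.23784 mol → 0.47568 mol Al, 0.71352 mol O.
SiO2: 61.63/60.083 = 1.02575 mol → 1.02575 mol Si, 2.05150 mol O.
Total oxygen = 3.00428 mol. Normalization factor = 8/3.00428 = 2.66287.
Al per 8 O = 0.47568 × 2.66287 = 1.267.

1.267 Al apfu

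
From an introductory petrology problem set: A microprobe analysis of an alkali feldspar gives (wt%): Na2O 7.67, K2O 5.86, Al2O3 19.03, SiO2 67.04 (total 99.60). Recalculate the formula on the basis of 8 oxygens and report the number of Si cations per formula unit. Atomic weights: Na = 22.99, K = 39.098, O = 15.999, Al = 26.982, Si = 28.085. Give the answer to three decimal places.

2.998 Si apfu

Na2O: 7.67/61.979 = 0.12375 mol → 0.24750 mol Na, 0.12375 mol O.
K2O: 5.86/94.195 = 0.06221 mol → 0.12442 mol K, 0.06221 mol O.
Al2O3: 19.03/101.961 = 0.18664 mol → 0.37328 mol Al, 0.55992 mol O.
SiO2: 67.04/60.083 = 1.11579 mol → 1.11579 mol Si, 2.23158 mol O.
Total oxygen = 2.97746 mol. Normalization factor = 8/2.97746 = 2.68685.
Si per 8 O = 1.11579 × 2.68685 = 2.998.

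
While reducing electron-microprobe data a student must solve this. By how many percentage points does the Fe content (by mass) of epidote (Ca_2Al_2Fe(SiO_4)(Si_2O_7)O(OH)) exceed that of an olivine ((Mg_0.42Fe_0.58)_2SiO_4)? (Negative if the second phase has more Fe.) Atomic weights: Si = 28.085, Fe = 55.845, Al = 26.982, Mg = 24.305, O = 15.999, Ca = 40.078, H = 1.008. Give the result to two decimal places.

M(Ca_2Al_2Fe(SiO_4)(Si_2O_7)O(OH)) = 483.215 g/mol, so wt% Fe = 55.845/483.215 × 100 = 11.56%.
M((Mg_0.42Fe_0.58)_2SiO_4) = 177.277 g/mol, so wt% Fe = 64.780/177.277 × 100 = 36.54%.
11.56 − 36.54 = -24.98 pp.

-24.98 percentage points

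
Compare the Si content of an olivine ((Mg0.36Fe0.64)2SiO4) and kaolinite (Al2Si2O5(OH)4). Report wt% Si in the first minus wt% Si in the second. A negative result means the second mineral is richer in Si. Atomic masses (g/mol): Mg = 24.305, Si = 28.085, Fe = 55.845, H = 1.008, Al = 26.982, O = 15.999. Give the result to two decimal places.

-6.25 percentage points

M((Mg0.36Fe0.64)2SiO4) = 181.062 g/mol, so wt% Si = 28.085/181.062 × 100 = 15.51%.
M(Al2Si2O5(OH)4) = 258.157 g/mol, so wt% Si = 56.170/258.157 × 100 = 21.76%.
15.51 − 21.76 = -6.25 pp.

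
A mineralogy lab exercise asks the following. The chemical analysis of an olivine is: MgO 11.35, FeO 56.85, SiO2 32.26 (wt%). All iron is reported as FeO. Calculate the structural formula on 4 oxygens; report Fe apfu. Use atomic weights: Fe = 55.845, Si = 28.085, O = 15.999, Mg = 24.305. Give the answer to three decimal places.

1.474 Fe apfu

MgO: 11.35/40.304 = 0.28161 mol → 0.28161 mol Mg, 0.28161 mol O.
FeO: 56.85/71.844 = 0.79130 mol → 0.79130 mol Fe, 0.79130 mol O.
SiO2: 32.26/60.083 = 0.53692 mol → 0.53692 mol Si, 1.07384 mol O.
Total oxygen = 2.14675 mol. Normalization factor = 4/2.14675 = 1.86328.
Fe per 4 O = 0.79130 × 1.86328 = 1.474.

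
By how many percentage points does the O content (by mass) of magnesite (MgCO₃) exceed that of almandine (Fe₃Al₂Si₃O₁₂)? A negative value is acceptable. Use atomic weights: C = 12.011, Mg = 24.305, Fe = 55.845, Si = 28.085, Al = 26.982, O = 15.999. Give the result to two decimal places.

18.36 percentage points

O in MgCO₃: molar mass 84.313 g/mol; 3×15.999 = 47.997 g → 56.93 wt%.
O in Fe₃Al₂Si₃O₁₂: molar mass 497.742 g/mol; 12×15.999 = 191.988 g → 38.57 wt%.
Difference = 56.93 − 38.57 = 18.36 percentage points.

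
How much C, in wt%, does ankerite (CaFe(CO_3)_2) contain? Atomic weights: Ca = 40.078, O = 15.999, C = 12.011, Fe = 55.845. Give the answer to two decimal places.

Formula mass = 1·40.078 + 1·55.845 + 2·12.011 + 6·15.999 = 215.939 g/mol, of which 24.022 g is C.
So C makes up 24.022/215.939 = 0.1112 of the mass, i.e. 11.12%.

11.12 wt%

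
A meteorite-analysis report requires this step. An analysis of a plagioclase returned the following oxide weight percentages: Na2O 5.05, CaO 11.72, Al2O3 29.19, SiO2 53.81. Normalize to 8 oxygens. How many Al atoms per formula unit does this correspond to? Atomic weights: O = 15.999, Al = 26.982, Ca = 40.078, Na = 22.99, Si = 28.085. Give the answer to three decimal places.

1.558 Al apfu

Na2O: 5.05/61.979 = 0.08148 mol → 0.16296 mol Na, 0.08148 mol O.
CaO: 11.72/56.077 = 0.20900 mol → 0.20900 mol Ca, 0.20900 mol O.
Al2O3: 29.19/101.961 = 0.28629 mol → 0.57258 mol Al, 0.85887 mol O.
SiO2: 53.81/60.083 = 0.89559 mol → 0.89559 mol Si, 1.79118 mol O.
Total oxygen = 2.94053 mol. Normalization factor = 8/2.94053 = 2.72060.
Al per 8 O = 0.57258 × 2.72060 = 1.558.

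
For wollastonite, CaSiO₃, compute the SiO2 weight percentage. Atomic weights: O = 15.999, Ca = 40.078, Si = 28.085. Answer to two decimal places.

Formula mass = 116.160 g/mol.
1 Si → 1.0000 mol SiO2 per formula unit; M(SiO2) = 60.083, so SiO2 mass = 60.083 g.
60.083/116.160 × 100 = 51.72 wt%.

51.72 wt%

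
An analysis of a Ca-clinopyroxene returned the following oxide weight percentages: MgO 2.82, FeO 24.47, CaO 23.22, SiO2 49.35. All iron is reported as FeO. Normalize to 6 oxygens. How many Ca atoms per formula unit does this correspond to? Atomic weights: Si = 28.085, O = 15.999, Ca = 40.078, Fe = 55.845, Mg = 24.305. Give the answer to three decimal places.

1.007 Ca apfu

MgO: 2.82/40.304 = 0.06997 mol → 0.06997 mol Mg, 0.06997 mol O.
FeO: 24.47/71.844 = 0.34060 mol → 0.34060 mol Fe, 0.34060 mol O.
CaO: 23.22/56.077 = 0.41407 mol → 0.41407 mol Ca, 0.41407 mol O.
SiO2: 49.35/60.083 = 0.82136 mol → 0.82136 mol Si, 1.64272 mol O.
Total oxygen = 2.46736 mol. Normalization factor = 6/2.46736 = 2.43175.
Ca per 6 O = 0.41407 × 2.43175 = 1.007.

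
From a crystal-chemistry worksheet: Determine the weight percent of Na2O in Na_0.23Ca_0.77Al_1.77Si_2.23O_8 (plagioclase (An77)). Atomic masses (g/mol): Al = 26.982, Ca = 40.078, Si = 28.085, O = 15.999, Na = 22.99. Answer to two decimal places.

Formula mass = 274.527 g/mol.
0.23 Na → 0.1150 mol Na2O per formula unit; M(Na2O) = 61.979, so Na2O mass = 7.128 g.
7.128/274.527 × 100 = 2.60 wt%.

2.60 wt%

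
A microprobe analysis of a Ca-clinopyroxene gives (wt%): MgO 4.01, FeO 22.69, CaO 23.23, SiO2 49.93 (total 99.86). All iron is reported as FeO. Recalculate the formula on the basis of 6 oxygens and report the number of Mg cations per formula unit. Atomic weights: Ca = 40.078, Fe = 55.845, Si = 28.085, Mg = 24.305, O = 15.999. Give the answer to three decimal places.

MgO (M=40.304): mol = 0.09949; Mg = 0.09949, O = 0.09949.
FeO (M=71.844): mol = 0.31582; Fe = 0.31582, O = 0.31582.
CaO (M=56.077): mol = 0.41425; Ca = 0.41425, O = 0.41425.
SiO2 (M=60.083): mol = 0.83102; Si = 0.83102, O = 1.66204.
ΣO = 2.49160; factor = 6/ΣO = 2.40809.
Mg apfu = 0.09949 × 2.40809 = 0.240.

0.240 Mg apfu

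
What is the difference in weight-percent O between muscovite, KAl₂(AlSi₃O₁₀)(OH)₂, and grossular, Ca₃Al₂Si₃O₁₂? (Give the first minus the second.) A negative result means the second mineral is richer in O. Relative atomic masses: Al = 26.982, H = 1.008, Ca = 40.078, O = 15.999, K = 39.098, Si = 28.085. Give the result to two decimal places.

O in KAl₂(AlSi₃O₁₀)(OH)₂: molar mass 398.303 g/mol; 12×15.999 = 191.988 g → 48.20 wt%.
O in Ca₃Al₂Si₃O₁₂: molar mass 450.441 g/mol; 12×15.999 = 191.988 g → 42.62 wt%.
Difference = 48.20 − 42.62 = 5.58 percentage points.

5.58 percentage points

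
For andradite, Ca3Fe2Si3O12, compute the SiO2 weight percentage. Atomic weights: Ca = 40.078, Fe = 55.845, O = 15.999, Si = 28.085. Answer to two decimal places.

35.47 wt%

Formula mass = 508.167 g/mol.
3 Si → 3.0000 mol SiO2 per formula unit; M(SiO2) = 60.083, so SiO2 mass = 180.249 g.
180.249/508.167 × 100 = 35.47 wt%.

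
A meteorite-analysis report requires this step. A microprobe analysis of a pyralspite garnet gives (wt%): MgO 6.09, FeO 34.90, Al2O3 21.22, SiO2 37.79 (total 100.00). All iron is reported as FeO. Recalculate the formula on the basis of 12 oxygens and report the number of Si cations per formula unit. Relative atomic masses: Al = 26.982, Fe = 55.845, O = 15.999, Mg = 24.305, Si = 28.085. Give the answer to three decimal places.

2.996 Si apfu

6.09 wt% MgO ÷ 40.304 g/mol = 0.15110 mol, giving 0.15110 Mg and 0.15110 O.
34.90 wt% FeO ÷ 71.844 g/mol = 0.48577 mol, giving 0.48577 Fe and 0.48577 O.
21.22 wt% Al2O3 ÷ 101.961 g/mol = 0.20812 mol, giving 0.41624 Al and 0.62436 O.
37.79 wt% SiO2 ÷ 60.083 g/mol = 0.62896 mol, giving 0.62896 Si and 1.25792 O.
Oxygen sums to 2.51915; scaling by 12/2.51915 = 4.76351 puts the formula on 12 O.
Si: 0.62896 × 4.76351 = 2.996 atoms per formula unit.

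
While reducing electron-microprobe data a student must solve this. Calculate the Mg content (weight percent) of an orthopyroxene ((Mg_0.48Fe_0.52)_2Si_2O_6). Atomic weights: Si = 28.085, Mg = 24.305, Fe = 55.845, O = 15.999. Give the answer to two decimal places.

9.99 weight percent

M((Mg_0.48Fe_0.52)_2Si_2O_6) = 233.576 g/mol.
Mg contributes 0.96 × 24.305 = 23.333 g per mole.
23.333/233.576 = 0.0999 → 9.99%.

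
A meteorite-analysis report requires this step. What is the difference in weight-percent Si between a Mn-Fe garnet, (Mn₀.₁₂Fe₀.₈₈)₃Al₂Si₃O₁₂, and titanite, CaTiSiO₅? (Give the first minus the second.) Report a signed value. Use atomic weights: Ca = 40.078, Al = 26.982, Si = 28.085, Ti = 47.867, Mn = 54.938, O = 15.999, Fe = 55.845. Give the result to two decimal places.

Si in (Mn₀.₁₂Fe₀.₈₈)₃Al₂Si₃O₁₂: molar mass 497.415 g/mol; 3×28.085 = 84.255 g → 16.94 wt%.
Si in CaTiSiO₅: molar mass 196.025 g/mol; 1×28.085 = 28.085 g → 14.33 wt%.
Difference = 16.94 − 14.33 = 2.61 percentage points.

2.61 percentage points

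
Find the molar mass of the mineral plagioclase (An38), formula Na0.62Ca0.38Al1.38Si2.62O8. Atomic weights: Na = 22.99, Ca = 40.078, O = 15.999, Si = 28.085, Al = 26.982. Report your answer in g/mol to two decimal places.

Na: 0.62 × 22.99 = 14.2538
Ca: 0.38 × 40.078 = 15.2296
Al: 1.38 × 26.982 = 37.2352
Si: 2.62 × 28.085 = 73.5827
O: 8 × 15.999 = 127.9920
Summing the contributions gives the formula mass.

268.29 g/mol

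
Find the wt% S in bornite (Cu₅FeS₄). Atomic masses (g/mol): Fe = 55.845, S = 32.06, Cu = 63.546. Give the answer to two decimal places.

25.56 weight percent

M(Cu₅FeS₄) = 501.815 g/mol.
S contributes 4 × 32.06 = 128.240 g per mole.
128.240/501.815 = 0.2556 → 25.56%.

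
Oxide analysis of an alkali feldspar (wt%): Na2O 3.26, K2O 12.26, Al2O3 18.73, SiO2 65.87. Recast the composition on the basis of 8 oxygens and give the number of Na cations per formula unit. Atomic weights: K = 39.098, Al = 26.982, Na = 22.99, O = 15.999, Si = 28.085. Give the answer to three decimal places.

Na2O (M=61.979): mol = 0.05260; Na = 0.10520, O = 0.05260.
K2O (M=94.195): mol = 0.13016; K = 0.26032, O = 0.13016.
Al2O3 (M=101.961): mol = 0.18370; Al = 0.36740, O = 0.55110.
SiO2 (M=60.083): mol = 1.09632; Si = 1.09632, O = 2.19264.
ΣO = 2.92650; factor = 8/ΣO = 2.73364.
Na apfu = 0.10520 × 2.73364 = 0.288.

0.288 Na apfu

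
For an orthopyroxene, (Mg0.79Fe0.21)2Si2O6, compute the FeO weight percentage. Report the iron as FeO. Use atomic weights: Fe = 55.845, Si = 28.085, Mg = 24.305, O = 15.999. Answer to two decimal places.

14.10 wt%

M((Mg0.79Fe0.21)2Si2O6) = 214.021 g/mol; M(FeO) = 71.844 g/mol.
Moles FeO per formula unit = 0.42 Fe ÷ 1 = 0.4200.
FeO fraction = (0.4200 × 71.844) / 214.021 = 30.174/214.021 = 0.1410.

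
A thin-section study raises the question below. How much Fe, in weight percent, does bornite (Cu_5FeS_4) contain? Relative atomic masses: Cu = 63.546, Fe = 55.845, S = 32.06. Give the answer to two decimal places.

11.13 weight percent

Formula mass = 5·63.546 + 1·55.845 + 4·32.06 = 501.815 g/mol, of which 55.845 g is Fe.
So Fe makes up 55.845/501.815 = 0.1113 of the mass, i.e. 11.13%.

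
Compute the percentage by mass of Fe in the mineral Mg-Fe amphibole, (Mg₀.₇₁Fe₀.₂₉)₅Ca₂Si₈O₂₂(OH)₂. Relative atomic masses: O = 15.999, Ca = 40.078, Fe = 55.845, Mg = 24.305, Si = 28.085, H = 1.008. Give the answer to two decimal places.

Molar mass of (Mg₀.₇₁Fe₀.₂₉)₅Ca₂Si₈O₂₂(OH)₂: 3.55×24.305 + 1.45×55.845 + 2×40.078 + 8×28.085 + 24×15.999 + 2×1.008 = 858.086 g/mol.
Mass of Fe per formula unit: 1.45 × 55.845 = 80.975 g.
Weight fraction Fe = 80.975 / 858.086 = 0.0944.

9.44 wt%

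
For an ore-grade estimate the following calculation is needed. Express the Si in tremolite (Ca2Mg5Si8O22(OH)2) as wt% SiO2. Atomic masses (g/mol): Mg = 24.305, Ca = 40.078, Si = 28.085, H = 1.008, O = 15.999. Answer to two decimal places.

M(Ca2Mg5Si8O22(OH)2) = 812.353 g/mol; M(SiO2) = 60.083 g/mol.
Moles SiO2 per formula unit = 8 Si ÷ 1 = 8.0000.
SiO2 fraction = (8.0000 × 60.083) / 812.353 = 480.664/812.353 = 0.5917.

59.17 wt%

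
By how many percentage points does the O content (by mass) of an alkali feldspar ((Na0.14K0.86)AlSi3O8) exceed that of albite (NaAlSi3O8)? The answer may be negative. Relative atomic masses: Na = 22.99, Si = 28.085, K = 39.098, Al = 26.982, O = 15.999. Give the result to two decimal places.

First mineral: 127.992 g O in 276.072 g formula = 46.36 wt% O.
Second mineral: 127.992 g O in 262.219 g formula = 48.81 wt% O.
46.36% − 48.81% gives a difference of -2.45 percentage points.

-2.45 percentage points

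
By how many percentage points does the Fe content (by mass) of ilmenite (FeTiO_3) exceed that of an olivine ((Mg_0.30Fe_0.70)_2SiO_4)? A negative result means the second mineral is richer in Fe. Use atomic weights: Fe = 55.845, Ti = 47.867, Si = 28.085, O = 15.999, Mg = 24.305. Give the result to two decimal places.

First mineral: 55.845 g Fe in 151.709 g formula = 36.81 wt% Fe.
Second mineral: 78.183 g Fe in 184.847 g formula = 42.30 wt% Fe.
36.81% − 42.30% gives a difference of -5.49 percentage points.

-5.49 percentage points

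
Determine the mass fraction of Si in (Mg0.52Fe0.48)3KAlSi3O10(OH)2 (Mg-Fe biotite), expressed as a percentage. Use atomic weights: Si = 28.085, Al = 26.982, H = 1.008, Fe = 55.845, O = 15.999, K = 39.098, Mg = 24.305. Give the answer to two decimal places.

Formula mass = 1.56·24.305 + 1.44·55.845 + 1·39.098 + 1·26.982 + 3·28.085 + 12·15.999 + 2·1.008 = 462.672 g/mol, of which 84.255 g is Si.
So Si makes up 84.255/462.672 = 0.1821 of the mass, i.e. 18.21%.

18.21 mass %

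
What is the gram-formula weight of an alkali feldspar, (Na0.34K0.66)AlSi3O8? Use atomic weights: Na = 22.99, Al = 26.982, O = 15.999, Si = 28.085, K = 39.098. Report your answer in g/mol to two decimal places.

272.85 g/mol

Na: 0.34 × 22.99 = 7.8166
K: 0.66 × 39.098 = 25.8047
Al: 1 × 26.982 = 26.9820
Si: 3 × 28.085 = 84.2550
O: 8 × 15.999 = 127.9920
Summing the contributions gives the formula mass.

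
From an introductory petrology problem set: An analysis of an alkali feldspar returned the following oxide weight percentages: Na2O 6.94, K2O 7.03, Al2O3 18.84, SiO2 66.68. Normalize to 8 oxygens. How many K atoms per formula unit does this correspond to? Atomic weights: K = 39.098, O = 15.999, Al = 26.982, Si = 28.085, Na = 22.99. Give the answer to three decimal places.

Na2O (M=61.979): mol = 0.11197; Na = 0.22394, O = 0.11197.
K2O (M=94.195): mol = 0.07463; K = 0.14926, O = 0.07463.
Al2O3 (M=101.961): mol = 0.18478; Al = 0.36956, O = 0.55434.
SiO2 (M=60.083): mol = 1.10980; Si = 1.10980, O = 2.21960.
ΣO = 2.96054; factor = 8/ΣO = 2.70221.
K apfu = 0.14926 × 2.70221 = 0.403.

0.403 K apfu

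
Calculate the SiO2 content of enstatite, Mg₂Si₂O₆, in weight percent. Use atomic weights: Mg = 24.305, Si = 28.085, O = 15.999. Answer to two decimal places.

59.85 wt%

Formula mass = 200.774 g/mol.
2 Si → 2.0000 mol SiO2 per formula unit; M(SiO2) = 60.083, so SiO2 mass = 120.166 g.
120.166/200.774 × 100 = 59.85 wt%.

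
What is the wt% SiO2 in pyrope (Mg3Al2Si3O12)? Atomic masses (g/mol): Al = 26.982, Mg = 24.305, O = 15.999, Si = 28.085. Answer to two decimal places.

Formula mass = 403.122 g/mol.
3 Si → 3.0000 mol SiO2 per formula unit; M(SiO2) = 60.083, so SiO2 mass = 180.249 g.
180.249/403.122 × 100 = 44.71 wt%.

44.71 wt%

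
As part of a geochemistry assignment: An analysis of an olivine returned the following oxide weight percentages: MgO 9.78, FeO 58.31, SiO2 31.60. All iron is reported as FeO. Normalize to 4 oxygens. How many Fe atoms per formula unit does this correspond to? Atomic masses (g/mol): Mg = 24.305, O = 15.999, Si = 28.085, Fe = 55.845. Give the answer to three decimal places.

1.541 Fe apfu

9.78 wt% MgO ÷ 40.304 g/mol = 0.24266 mol, giving 0.24266 Mg and 0.24266 O.
58.31 wt% FeO ÷ 71.844 g/mol = 0.81162 mol, giving 0.81162 Fe and 0.81162 O.
31.60 wt% SiO2 ÷ 60.083 g/mol = 0.52594 mol, giving 0.52594 Si and 1.05188 O.
Oxygen sums to 2.10616; scaling by 4/2.10616 = 1.89919 puts the formula on 4 O.
Fe: 0.81162 × 1.89919 = 1.541 atoms per formula unit.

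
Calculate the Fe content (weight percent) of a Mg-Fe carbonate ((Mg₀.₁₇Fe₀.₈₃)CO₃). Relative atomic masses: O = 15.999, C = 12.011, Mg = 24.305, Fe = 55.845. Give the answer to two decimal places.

41.95 weight percent

M((Mg₀.₁₇Fe₀.₈₃)CO₃) = 110.491 g/mol.
Fe contributes 0.83 × 55.845 = 46.351 g per mole.
46.351/110.491 = 0.4195 → 41.95%.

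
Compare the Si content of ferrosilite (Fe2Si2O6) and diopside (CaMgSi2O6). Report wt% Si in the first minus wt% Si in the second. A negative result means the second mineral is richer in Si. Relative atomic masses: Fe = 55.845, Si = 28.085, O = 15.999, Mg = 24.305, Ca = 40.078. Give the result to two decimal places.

-4.65 percentage points

First mineral: 56.170 g Si in 263.854 g formula = 21.29 wt% Si.
Second mineral: 56.170 g Si in 216.547 g formula = 25.94 wt% Si.
21.29% − 25.94% gives a difference of -4.65 percentage points.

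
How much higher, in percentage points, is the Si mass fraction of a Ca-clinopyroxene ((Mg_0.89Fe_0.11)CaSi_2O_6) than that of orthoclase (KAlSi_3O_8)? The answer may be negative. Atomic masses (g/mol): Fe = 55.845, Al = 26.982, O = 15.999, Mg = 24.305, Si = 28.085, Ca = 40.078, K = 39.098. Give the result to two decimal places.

M((Mg_0.89Fe_0.11)CaSi_2O_6) = 220.016 g/mol, so wt% Si = 56.170/220.016 × 100 = 25.53%.
M(KAlSi_3O_8) = 278.327 g/mol, so wt% Si = 84.255/278.327 × 100 = 30.27%.
25.53 − 30.27 = -4.74 pp.

-4.74 percentage points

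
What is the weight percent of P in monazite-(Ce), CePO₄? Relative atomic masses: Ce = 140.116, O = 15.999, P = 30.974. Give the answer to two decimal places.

13.18 weight percent

Formula mass = 1·140.116 + 1·30.974 + 4·15.999 = 235.086 g/mol, of which 30.974 g is P.
So P makes up 30.974/235.086 = 0.1318 of the mass, i.e. 13.18%.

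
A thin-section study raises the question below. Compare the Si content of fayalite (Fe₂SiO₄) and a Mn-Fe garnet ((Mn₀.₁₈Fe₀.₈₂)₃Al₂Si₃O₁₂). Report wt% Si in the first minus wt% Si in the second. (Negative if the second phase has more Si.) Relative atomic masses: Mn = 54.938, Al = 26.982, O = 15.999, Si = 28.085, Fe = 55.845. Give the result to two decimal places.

-3.16 percentage points

M(Fe₂SiO₄) = 203.771 g/mol, so wt% Si = 28.085/203.771 × 100 = 13.78%.
M((Mn₀.₁₈Fe₀.₈₂)₃Al₂Si₃O₁₂) = 497.252 g/mol, so wt% Si = 84.255/497.252 × 100 = 16.94%.
13.78 − 16.94 = -3.16 pp.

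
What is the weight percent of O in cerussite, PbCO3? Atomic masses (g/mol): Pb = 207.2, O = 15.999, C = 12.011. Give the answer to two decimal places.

17.96 wt%

Molar mass of PbCO3: 1·207.2 + 1·12.011 + 3·15.999 = 267.208 g/mol.
Mass of O per formula unit: 3 × 15.999 = 47.997 g.
Weight fraction O = 47.997 / 267.208 = 0.1796.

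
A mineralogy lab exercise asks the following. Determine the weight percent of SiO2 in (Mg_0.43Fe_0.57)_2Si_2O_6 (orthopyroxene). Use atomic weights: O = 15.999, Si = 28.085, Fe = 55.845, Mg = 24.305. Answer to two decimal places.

50.76 wt%

M((Mg_0.43Fe_0.57)_2Si_2O_6) = 236.730 g/mol; M(SiO2) = 60.083 g/mol.
Moles SiO2 per formula unit = 2 Si ÷ 1 = 2.0000.
SiO2 fraction = (2.0000 × 60.083) / 236.730 = 120.166/236.730 = 0.5076.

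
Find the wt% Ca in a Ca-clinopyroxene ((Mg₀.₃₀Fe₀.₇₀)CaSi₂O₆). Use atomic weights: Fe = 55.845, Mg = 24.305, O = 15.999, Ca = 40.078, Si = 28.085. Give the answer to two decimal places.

16.80 wt%

Formula mass = 0.30×24.305 + 0.70×55.845 + 1×40.078 + 2×28.085 + 6×15.999 = 238.625 g/mol, of which 40.078 g is Ca.
So Ca makes up 40.078/238.625 = 0.1680 of the mass, i.e. 16.80%.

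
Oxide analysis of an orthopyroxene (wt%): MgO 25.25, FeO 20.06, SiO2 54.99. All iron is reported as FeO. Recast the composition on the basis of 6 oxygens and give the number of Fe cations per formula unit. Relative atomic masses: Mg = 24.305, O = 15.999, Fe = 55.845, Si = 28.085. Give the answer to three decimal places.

25.25 wt% MgO ÷ 40.304 g/mol = 0.62649 mol, giving 0.62649 Mg and 0.62649 O.
20.06 wt% FeO ÷ 71.844 g/mol = 0.27922 mol, giving 0.27922 Fe and 0.27922 O.
54.99 wt% SiO2 ÷ 60.083 g/mol = 0.91523 mol, giving 0.91523 Si and 1.83046 O.
Oxygen sums to 2.73617; scaling by 6/2.73617 = 2.19285 puts the formula on 6 O.
Fe: 0.27922 × 2.19285 = 0.612 atoms per formula unit.

0.612 Fe apfu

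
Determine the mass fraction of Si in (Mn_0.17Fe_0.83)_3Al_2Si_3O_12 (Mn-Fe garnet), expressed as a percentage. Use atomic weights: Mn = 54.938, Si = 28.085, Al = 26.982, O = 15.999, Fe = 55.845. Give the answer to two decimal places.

Formula mass = 0.51×54.938 + 2.49×55.845 + 2×26.982 + 3×28.085 + 12×15.999 = 497.279 g/mol, of which 84.255 g is Si.
So Si makes up 84.255/497.279 = 0.1694 of the mass, i.e. 16.94%.

16.94 weight percent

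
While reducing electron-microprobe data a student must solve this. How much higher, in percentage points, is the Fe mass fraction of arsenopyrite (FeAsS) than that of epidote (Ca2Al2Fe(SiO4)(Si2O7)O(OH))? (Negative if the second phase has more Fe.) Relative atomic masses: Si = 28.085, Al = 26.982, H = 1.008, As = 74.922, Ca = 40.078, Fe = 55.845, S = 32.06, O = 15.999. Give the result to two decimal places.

First mineral: 55.845 g Fe in 162.827 g formula = 34.30 wt% Fe.
Second mineral: 55.845 g Fe in 483.215 g formula = 11.56 wt% Fe.
34.30% − 11.56% gives a difference of 22.74 percentage points.

22.74 percentage points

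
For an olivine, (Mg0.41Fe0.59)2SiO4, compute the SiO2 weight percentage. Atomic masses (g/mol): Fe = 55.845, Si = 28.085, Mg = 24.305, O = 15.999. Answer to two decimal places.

Molar mass of (Mg0.41Fe0.59)2SiO4 = 0.82×24.305 + 1.18×55.845 + 1×28.085 + 4×15.999 = 177.908 g/mol.
Each formula unit contains 1 Si, equivalent to 1/1 = 1.0000 mol SiO2.
M(SiO2) = 1×28.085 + 2×15.999 = 60.083 g/mol.
Mass of SiO2 per formula unit = 1.0000 × 60.083 = 60.083 g.
SiO2 wt% = 60.083 / 177.908 × 100 = 33.77%.

33.77 wt%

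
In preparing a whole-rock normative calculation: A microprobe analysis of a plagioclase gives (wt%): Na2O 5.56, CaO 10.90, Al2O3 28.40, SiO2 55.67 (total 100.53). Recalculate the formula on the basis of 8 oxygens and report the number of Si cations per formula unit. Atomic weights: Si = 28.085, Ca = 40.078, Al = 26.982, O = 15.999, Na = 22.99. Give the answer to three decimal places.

5.56 wt% Na2O ÷ 61.979 g/mol = 0.08971 mol, giving 0.17942 Na and 0.08971 O.
10.90 wt% CaO ÷ 56.077 g/mol = 0.19438 mol, giving 0.19438 Ca and 0.19438 O.
28.40 wt% Al2O3 ÷ 101.961 g/mol = 0.27854 mol, giving 0.55708 Al and 0.83562 O.
55.67 wt% SiO2 ÷ 60.083 g/mol = 0.92655 mol, giving 0.92655 Si and 1.85310 O.
Oxygen sums to 2.97281; scaling by 8/2.97281 = 2.69106 puts the formula on 8 O.
Si: 0.92655 × 2.69106 = 2.493 atoms per formula unit.

2.493 Si apfu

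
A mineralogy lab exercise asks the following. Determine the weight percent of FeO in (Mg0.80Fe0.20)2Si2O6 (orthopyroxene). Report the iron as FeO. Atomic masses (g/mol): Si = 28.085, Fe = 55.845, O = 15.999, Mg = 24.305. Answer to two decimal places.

13.47 wt%

M((Mg0.80Fe0.20)2Si2O6) = 213.390 g/mol; M(FeO) = 71.844 g/mol.
Moles FeO per formula unit = 0.40 Fe ÷ 1 = 0.4000.
FeO fraction = (0.4000 × 71.844) / 213.390 = 28.738/213.390 = 0.1347.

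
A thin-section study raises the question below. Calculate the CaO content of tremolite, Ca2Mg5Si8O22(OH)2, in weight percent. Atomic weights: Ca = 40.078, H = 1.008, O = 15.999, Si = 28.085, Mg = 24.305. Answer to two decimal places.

13.81 wt%

M(Ca2Mg5Si8O22(OH)2) = 812.353 g/mol; M(CaO) = 56.077 g/mol.
Moles CaO per formula unit = 2 Ca ÷ 1 = 2.0000.
CaO fraction = (2.0000 × 56.077) / 812.353 = 112.154/812.353 = 0.1381.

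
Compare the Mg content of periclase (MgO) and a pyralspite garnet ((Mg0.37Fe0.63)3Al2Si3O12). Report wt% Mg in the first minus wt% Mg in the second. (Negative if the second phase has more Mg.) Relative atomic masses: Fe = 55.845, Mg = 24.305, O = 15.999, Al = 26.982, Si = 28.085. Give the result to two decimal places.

First mineral: 24.305 g Mg in 40.304 g formula = 60.30 wt% Mg.
Second mineral: 26.979 g Mg in 462.733 g formula = 5.83 wt% Mg.
60.30% − 5.83% gives a difference of 54.47 percentage points.

54.47 percentage points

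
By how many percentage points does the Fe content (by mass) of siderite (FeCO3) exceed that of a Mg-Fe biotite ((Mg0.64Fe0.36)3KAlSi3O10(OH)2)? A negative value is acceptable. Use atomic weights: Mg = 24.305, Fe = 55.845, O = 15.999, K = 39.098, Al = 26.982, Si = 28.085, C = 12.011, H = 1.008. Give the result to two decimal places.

34.84 percentage points

Fe in FeCO3: molar mass 115.853 g/mol; 1×55.845 = 55.845 g → 48.20 wt%.
Fe in (Mg0.64Fe0.36)3KAlSi3O10(OH)2: molar mass 451.317 g/mol; 1.08×55.845 = 60.313 g → 13.36 wt%.
Difference = 48.20 − 13.36 = 34.84 percentage points.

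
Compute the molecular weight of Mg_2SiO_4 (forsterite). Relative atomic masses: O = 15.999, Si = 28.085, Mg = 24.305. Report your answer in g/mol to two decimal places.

M = 2(24.305) + 1(28.085) + 4(15.999)

140.69 g/mol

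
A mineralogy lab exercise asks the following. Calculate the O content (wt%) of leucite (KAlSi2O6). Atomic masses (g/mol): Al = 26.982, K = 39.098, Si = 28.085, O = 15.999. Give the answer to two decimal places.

43.98 wt%

Molar mass of KAlSi2O6: 1·39.098 + 1·26.982 + 2·28.085 + 6·15.999 = 218.244 g/mol.
Mass of O per formula unit: 6 × 15.999 = 95.994 g.
Weight fraction O = 95.994 / 218.244 = 0.4398.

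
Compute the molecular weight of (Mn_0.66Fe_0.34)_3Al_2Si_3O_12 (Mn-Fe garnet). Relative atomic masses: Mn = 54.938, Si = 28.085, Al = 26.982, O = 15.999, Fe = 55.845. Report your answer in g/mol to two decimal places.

The formula mass is the sum 1.98(54.938) + 1.02(55.845) + 2(26.982) + 3(28.085) + 12(15.999).

495.95 g/mol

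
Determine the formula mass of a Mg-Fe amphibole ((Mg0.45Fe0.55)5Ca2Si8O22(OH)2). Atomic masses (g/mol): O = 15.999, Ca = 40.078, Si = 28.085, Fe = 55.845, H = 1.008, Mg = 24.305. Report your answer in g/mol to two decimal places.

The formula mass is the sum 2.25·24.305 + 2.75·55.845 + 2·40.078 + 8·28.085 + 24·15.999 + 2·1.008.

899.09 g/mol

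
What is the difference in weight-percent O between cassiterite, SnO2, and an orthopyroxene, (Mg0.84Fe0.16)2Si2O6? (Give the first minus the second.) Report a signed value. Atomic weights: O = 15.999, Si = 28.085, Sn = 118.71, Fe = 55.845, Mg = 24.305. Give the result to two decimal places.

First mineral: 31.998 g O in 150.708 g formula = 21.23 wt% O.
Second mineral: 95.994 g O in 210.867 g formula = 45.52 wt% O.
21.23% − 45.52% gives a difference of -24.29 percentage points.

-24.29 percentage points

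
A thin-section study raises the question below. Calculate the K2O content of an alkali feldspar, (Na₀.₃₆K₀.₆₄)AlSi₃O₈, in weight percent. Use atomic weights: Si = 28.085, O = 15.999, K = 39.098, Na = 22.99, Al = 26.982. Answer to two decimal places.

11.06 wt%

M((Na₀.₃₆K₀.₆₄)AlSi₃O₈) = 272.528 g/mol; M(K2O) = 94.195 g/mol.
Moles K2O per formula unit = 0.64 K ÷ 2 = 0.3200.
K2O fraction = (0.3200 × 94.195) / 272.528 = 30.142/272.528 = 0.1106.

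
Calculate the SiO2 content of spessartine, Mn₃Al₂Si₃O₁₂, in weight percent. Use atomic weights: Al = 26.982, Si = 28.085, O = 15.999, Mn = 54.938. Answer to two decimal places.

36.41 wt%

Molar mass of Mn₃Al₂Si₃O₁₂ = 3×54.938 + 2×26.982 + 3×28.085 + 12×15.999 = 495.021 g/mol.
Each formula unit contains 3 Si, equivalent to 3/1 = 3.0000 mol SiO2.
M(SiO2) = 1×28.085 + 2×15.999 = 60.083 g/mol.
Mass of SiO2 per formula unit = 3.0000 × 60.083 = 180.249 g.
SiO2 wt% = 180.249 / 495.021 × 100 = 36.41%.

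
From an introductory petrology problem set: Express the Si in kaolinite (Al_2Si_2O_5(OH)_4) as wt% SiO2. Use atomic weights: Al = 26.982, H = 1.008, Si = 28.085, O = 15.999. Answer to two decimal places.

46.55 wt%

Molar mass of Al_2Si_2O_5(OH)_4 = 2·26.982 + 2·28.085 + 9·15.999 + 4·1.008 = 258.157 g/mol.
Each formula unit contains 2 Si, equivalent to 2/1 = 2.0000 mol SiO2.
M(SiO2) = 1×28.085 + 2×15.999 = 60.083 g/mol.
Mass of SiO2 per formula unit = 2.0000 × 60.083 = 120.166 g.
SiO2 wt% = 120.166 / 258.157 × 100 = 46.55%.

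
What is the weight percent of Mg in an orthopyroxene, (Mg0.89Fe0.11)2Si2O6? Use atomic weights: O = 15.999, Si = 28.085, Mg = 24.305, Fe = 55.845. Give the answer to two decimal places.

20.83 wt%

Formula mass = 1.78*24.305 + 0.22*55.845 + 2*28.085 + 6*15.999 = 207.713 g/mol, of which 43.263 g is Mg.
So Mg makes up 43.263/207.713 = 0.2083 of the mass, i.e. 20.83%.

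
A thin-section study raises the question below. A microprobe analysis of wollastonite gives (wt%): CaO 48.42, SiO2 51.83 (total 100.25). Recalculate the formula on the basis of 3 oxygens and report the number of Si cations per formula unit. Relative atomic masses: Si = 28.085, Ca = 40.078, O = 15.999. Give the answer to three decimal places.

1.000 Si apfu

CaO (M=56.077): mol = 0.86346; Ca = 0.86346, O = 0.86346.
SiO2 (M=60.083): mol = 0.86264; Si = 0.86264, O = 1.72528.
ΣO = 2.58874; factor = 3/ΣO = 1.15886.
Si apfu = 0.86264 × 1.15886 = 1.000.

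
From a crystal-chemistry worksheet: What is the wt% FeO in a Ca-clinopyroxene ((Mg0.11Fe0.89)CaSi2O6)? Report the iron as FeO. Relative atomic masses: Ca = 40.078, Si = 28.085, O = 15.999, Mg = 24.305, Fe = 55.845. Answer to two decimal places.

26.14 wt%

Molar mass of (Mg0.11Fe0.89)CaSi2O6 = 0.11×24.305 + 0.89×55.845 + 1×40.078 + 2×28.085 + 6×15.999 = 244.618 g/mol.
Each formula unit contains 0.89 Fe, equivalent to 0.89/1 = 0.8900 mol FeO.
M(FeO) = 1×55.845 + 1×15.999 = 71.844 g/mol.
Mass of FeO per formula unit = 0.8900 × 71.844 = 63.941 g.
FeO wt% = 63.941 / 244.618 × 100 = 26.14%.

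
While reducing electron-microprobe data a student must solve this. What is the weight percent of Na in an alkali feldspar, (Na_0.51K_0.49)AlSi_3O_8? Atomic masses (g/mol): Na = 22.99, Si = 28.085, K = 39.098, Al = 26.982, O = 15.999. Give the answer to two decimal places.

4.34 weight percent

Molar mass of (Na_0.51K_0.49)AlSi_3O_8: 0.51·22.99 + 0.49·39.098 + 1·26.982 + 3·28.085 + 8·15.999 = 270.112 g/mol.
Mass of Na per formula unit: 0.51 × 22.99 = 11.725 g.
Weight fraction Na = 11.725 / 270.112 = 0.0434.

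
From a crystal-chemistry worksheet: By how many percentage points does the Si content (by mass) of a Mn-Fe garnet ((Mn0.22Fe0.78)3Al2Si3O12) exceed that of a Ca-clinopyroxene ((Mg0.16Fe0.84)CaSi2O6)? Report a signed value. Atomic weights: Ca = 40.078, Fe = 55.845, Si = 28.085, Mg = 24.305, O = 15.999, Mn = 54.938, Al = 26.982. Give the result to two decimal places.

First mineral: 84.255 g Si in 497.143 g formula = 16.95 wt% Si.
Second mineral: 56.170 g Si in 243.041 g formula = 23.11 wt% Si.
16.95% − 23.11% gives a difference of -6.16 percentage points.

-6.16 percentage points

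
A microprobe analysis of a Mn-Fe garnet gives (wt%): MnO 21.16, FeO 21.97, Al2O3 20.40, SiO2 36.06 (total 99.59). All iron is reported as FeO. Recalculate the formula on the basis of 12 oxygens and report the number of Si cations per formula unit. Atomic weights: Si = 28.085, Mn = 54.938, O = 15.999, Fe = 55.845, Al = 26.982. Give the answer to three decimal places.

2.995 Si apfu

21.16 wt% MnO ÷ 70.937 g/mol = 0.29829 mol, giving 0.29829 Mn and 0.29829 O.
21.97 wt% FeO ÷ 71.844 g/mol = 0.30580 mol, giving 0.30580 Fe and 0.30580 O.
20.40 wt% Al2O3 ÷ 101.961 g/mol = 0.20008 mol, giving 0.40016 Al and 0.60024 O.
36.06 wt% SiO2 ÷ 60.083 g/mol = 0.60017 mol, giving 0.60017 Si and 1.20034 O.
Oxygen sums to 2.40467; scaling by 12/2.40467 = 4.99029 puts the formula on 12 O.
Si: 0.60017 × 4.99029 = 2.995 atoms per formula unit.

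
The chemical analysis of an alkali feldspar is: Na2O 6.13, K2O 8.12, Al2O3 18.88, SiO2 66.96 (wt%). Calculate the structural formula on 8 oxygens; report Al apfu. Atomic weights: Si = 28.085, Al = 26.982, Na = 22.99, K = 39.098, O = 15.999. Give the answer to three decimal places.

6.13 wt% Na2O ÷ 61.979 g/mol = 0.09890 mol, giving 0.19780 Na and 0.09890 O.
8.12 wt% K2O ÷ 94.195 g/mol = 0.08620 mol, giving 0.17240 K and 0.08620 O.
18.88 wt% Al2O3 ÷ 101.961 g/mol = 0.18517 mol, giving 0.37034 Al and 0.55551 O.
66.96 wt% SiO2 ÷ 60.083 g/mol = 1.11446 mol, giving 1.11446 Si and 2.22892 O.
Oxygen sums to 2.96953; scaling by 8/2.96953 = 2.69403 puts the formula on 8 O.
Al: 0.37034 × 2.69403 = 0.998 atoms per formula unit.

0.998 Al apfu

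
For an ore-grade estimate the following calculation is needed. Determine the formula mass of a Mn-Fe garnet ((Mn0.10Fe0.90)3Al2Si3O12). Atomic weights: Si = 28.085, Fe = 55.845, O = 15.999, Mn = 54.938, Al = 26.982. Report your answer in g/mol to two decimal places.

497.47 g/mol

Mn: 0.30 × 54.938 = 16.4814
Fe: 2.70 × 55.845 = 150.7815
Al: 2 × 26.982 = 53.9640
Si: 3 × 28.085 = 84.2550
O: 12 × 15.999 = 191.9880
Summing the contributions gives the formula mass.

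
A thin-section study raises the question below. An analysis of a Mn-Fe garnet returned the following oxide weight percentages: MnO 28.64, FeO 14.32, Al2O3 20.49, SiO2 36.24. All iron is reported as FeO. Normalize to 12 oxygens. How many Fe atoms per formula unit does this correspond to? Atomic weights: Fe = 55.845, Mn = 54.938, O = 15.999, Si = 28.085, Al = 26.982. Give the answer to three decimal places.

28.64 wt% MnO ÷ 70.937 g/mol = 0.40374 mol, giving 0.40374 Mn and 0.40374 O.
14.32 wt% FeO ÷ 71.844 g/mol = 0.19932 mol, giving 0.19932 Fe and 0.19932 O.
20.49 wt% Al2O3 ÷ 101.961 g/mol = 0.20096 mol, giving 0.40192 Al and 0.60288 O.
36.24 wt% SiO2 ÷ 60.083 g/mol = 0.60317 mol, giving 0.60317 Si and 1.20634 O.
Oxygen sums to 2.41228; scaling by 12/2.41228 = 4.97455 puts the formula on 12 O.
Fe: 0.19932 × 4.97455 = 0.992 atoms per formula unit.

0.992 Fe apfu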